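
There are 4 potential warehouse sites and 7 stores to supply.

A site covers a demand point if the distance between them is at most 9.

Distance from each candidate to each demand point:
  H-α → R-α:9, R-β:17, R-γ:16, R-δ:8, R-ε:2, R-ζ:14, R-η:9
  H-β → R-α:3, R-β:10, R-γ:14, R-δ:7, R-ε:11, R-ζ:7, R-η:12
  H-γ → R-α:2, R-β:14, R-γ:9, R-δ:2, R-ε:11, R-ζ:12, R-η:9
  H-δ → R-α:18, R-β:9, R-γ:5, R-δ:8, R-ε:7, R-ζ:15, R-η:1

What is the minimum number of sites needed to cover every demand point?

2

Coverage sets (demand points within 9 of each site):
  H-α: {R-α, R-δ, R-ε, R-η}
  H-β: {R-α, R-δ, R-ζ}
  H-γ: {R-α, R-γ, R-δ, R-η}
  H-δ: {R-β, R-γ, R-δ, R-ε, R-η}
No single site covers all 7 demand points.
But {H-β, H-δ} covers everything, so the minimum is 2.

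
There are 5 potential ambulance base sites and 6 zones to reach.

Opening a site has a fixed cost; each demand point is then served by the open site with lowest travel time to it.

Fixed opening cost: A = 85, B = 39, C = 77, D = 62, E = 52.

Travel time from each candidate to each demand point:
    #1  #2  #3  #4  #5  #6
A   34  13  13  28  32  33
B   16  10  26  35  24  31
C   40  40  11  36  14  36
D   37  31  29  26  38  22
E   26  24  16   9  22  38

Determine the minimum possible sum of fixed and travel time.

Open {B}: assign each demand point to its cheapest open site.
  #1→B 16, #2→B 10, #3→B 26, #4→B 35, #5→B 24, #6→B 31
  travel time 142, fixed 39 → total 181.
Compare {E}: travel time 135 + fixed 52 = 187.
Compare {B, E}: travel time 104 + fixed 91 = 195.
Compare {B, D}: travel time 124 + fixed 101 = 225.
All other subsets cost ≥ 187. Minimum total cost: 181.

181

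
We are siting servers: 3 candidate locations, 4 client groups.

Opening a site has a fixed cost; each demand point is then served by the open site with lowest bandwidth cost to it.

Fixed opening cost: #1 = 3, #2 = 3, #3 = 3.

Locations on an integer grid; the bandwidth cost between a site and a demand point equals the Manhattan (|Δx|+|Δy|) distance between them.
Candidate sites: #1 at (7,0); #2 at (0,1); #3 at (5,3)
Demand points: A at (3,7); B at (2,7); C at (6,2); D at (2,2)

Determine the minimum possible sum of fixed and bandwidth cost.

Open {#3}: assign each demand point to its cheapest open site.
  A→#3 6, B→#3 7, C→#3 2, D→#3 4
  bandwidth cost 19, fixed 3 → total 22.
Compare {#2, #3}: bandwidth cost 18 + fixed 6 = 24.
Compare {#1, #3}: bandwidth cost 19 + fixed 6 = 25.
Compare {#1, #2, #3}: bandwidth cost 18 + fixed 9 = 27.
All other subsets cost ≥ 24. Minimum total cost: 22.

22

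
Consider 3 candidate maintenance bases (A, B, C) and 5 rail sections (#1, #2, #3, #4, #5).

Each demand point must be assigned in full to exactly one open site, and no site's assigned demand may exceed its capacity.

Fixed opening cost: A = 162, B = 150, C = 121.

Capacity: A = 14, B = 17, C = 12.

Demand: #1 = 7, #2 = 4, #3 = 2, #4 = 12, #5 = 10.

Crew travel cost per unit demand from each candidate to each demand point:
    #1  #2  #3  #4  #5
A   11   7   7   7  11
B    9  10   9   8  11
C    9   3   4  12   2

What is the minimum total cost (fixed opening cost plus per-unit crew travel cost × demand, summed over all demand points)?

Open {A, B, C}; cheapest assignment that respects the capacities:
  A (cap 14, load 12): #4 — cost 12×7 = 84
  B (cap 17, load 11): #1, #2 — cost 7×9 + 4×10 = 103
  C (cap 12, load 12): #3, #5 — cost 2×4 + 10×2 = 28
  Shipping 215, fixed 433 → total 648.
  Any other capacity-feasible assignment to {A, B, C} ships for at least 215.
Total demand is 35 and no other set of sites has combined capacity ≥ 35, so {A, B, C} is the only feasible choice of open sites. Minimum: 648.

648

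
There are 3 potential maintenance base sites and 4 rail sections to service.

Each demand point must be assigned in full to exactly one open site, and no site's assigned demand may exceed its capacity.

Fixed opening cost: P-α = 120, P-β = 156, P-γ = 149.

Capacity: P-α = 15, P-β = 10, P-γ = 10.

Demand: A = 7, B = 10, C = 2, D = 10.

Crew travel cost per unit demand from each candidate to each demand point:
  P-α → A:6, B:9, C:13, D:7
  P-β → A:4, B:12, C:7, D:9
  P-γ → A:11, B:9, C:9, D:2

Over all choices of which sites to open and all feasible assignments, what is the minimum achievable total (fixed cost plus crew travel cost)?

Open {P-α, P-β, P-γ}; cheapest assignment that respects the capacities:
  P-α (cap 15, load 10): B — cost 10×9 = 90
  P-β (cap 10, load 9): A, C — cost 7×4 + 2×7 = 42
  P-γ (cap 10, load 10): D — cost 10×2 = 20
  Shipping 152, fixed 425 → total 577.
  Any other capacity-feasible assignment to {P-α, P-β, P-γ} ships for at least 152.
Total demand is 29 and no other set of sites has combined capacity ≥ 29, so {P-α, P-β, P-γ} is the only feasible choice of open sites. Minimum: 577.

577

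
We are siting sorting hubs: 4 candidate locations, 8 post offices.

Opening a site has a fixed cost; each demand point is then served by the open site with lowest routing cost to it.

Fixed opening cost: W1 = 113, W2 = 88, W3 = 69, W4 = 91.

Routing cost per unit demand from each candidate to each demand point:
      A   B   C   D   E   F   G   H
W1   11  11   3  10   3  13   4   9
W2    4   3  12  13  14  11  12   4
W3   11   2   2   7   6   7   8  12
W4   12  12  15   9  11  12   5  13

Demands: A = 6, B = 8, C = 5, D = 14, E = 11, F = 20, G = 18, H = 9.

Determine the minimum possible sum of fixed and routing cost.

Open {W2, W3}: assign each demand point to its cheapest open site.
  A→W2 6×4=24, B→W3 8×2=16, C→W3 5×2=10, D→W3 14×7=98, E→W3 11×6=66, F→W3 20×7=140, G→W3 18×8=144, H→W2 9×4=36
  routing cost 534, fixed 157 → total 691.
Compare {W1, W3}: routing cost 516 + fixed 182 = 698.
Compare {W1, W2, W3}: routing cost 429 + fixed 270 = 699.
Compare {W3}: routing cost 648 + fixed 69 = 717.
All other subsets cost ≥ 698. Minimum total cost: 691.

691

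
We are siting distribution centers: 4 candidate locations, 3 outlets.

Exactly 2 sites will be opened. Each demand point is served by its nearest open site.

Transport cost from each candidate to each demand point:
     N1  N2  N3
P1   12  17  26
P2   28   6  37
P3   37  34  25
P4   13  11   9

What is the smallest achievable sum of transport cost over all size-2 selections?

28

Open {P2, P4}.
  N1→P4 13, N2→P2 6, N3→P4 9  ⇒ total 28.
Compare {P1, P4}: total 32.
Compare {P3, P4}: total 33.
No size-2 selection does better; minimum is 28.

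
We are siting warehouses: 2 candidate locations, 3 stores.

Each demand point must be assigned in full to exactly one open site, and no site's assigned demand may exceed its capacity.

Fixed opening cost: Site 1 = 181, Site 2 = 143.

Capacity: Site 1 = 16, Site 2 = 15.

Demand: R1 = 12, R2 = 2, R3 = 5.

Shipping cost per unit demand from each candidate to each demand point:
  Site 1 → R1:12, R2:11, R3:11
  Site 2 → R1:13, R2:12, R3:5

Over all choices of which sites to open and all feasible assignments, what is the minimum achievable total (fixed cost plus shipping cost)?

Open {Site 1, Site 2}; cheapest assignment that respects the capacities:
  Site 1 (cap 16, load 14): R1, R2 — cost 12×12 + 2×11 = 166
  Site 2 (cap 15, load 5): R3 — cost 5×5 = 25
  Shipping 191, fixed 324 → total 515.
  Any other capacity-feasible assignment to {Site 1, Site 2} ships for at least 191.
Total demand is 19 and no other set of sites has combined capacity ≥ 19, so {Site 1, Site 2} is the only feasible choice of open sites. Minimum: 515.

515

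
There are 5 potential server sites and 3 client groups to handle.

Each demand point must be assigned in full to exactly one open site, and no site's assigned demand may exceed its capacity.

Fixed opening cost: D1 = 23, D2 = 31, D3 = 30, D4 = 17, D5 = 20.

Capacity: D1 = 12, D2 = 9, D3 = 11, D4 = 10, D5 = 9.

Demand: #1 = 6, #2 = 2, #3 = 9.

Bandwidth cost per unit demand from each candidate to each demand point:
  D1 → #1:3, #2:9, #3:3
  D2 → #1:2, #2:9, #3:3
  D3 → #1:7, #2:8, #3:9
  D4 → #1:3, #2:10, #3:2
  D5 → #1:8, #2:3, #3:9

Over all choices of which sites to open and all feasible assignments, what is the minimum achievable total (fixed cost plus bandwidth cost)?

Open {D1, D4}; cheapest assignment that respects the capacities:
  D1 (cap 12, load 8): #1, #2 — cost 6×3 + 2×9 = 36
  D4 (cap 10, load 9): #3 — cost 9×2 = 18
  Shipping 54, fixed 40 → total 94.
  Any other capacity-feasible assignment to {D1, D4} ships for at least 54.
Compare {D2, D4}: its best feasible assignment gives total 96.
Compare {D1, D4, D5}: its best feasible assignment gives total 102.
Every other set of open sites that can feasibly serve all demand totals ≥ 96 even under its best assignment. Minimum: 94.

94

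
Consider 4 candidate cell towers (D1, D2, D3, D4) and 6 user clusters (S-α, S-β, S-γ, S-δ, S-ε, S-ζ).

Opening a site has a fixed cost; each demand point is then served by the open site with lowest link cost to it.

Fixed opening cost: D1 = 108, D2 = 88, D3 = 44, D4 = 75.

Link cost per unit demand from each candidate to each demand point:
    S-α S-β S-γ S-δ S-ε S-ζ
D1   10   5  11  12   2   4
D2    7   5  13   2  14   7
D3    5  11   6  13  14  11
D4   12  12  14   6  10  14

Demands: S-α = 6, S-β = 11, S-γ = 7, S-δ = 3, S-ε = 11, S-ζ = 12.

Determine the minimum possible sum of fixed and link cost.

385

Open {D1, D3}: assign each demand point to its cheapest open site.
  S-α→D3 6×5=30, S-β→D1 11×5=55, S-γ→D3 7×6=42, S-δ→D1 3×12=36, S-ε→D1 11×2=22, S-ζ→D1 12×4=48
  link cost 233, fixed 152 → total 385.
Compare {D1}: link cost 298 + fixed 108 = 406.
Compare {D1, D3, D4}: link cost 215 + fixed 227 = 442.
Compare {D1, D2, D3}: link cost 203 + fixed 240 = 443.
All other subsets cost ≥ 406. Minimum total cost: 385.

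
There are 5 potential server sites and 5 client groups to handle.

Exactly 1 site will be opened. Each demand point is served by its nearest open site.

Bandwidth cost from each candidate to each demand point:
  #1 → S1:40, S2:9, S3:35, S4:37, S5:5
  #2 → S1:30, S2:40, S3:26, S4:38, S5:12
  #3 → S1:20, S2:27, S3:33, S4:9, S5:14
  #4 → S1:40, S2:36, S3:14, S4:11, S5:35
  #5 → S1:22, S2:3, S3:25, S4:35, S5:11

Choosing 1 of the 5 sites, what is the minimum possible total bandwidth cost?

Open {#5}.
  S1→#5 22, S2→#5 3, S3→#5 25, S4→#5 35, S5→#5 11  ⇒ total 96.
Compare {#3}: total 103.
Compare {#1}: total 126.
No size-1 selection does better; minimum is 96.

96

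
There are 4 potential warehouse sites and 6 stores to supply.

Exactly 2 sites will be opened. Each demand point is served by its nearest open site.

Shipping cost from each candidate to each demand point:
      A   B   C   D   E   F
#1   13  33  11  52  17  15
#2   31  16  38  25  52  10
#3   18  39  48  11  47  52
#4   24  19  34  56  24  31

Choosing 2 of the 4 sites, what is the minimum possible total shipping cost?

92

Open {#1, #2}.
  A→#1 13, B→#2 16, C→#1 11, D→#2 25, E→#1 17, F→#2 10  ⇒ total 92.
Compare {#1, #3}: total 100.
Compare {#1, #4}: total 127.
No size-2 selection does better; minimum is 92.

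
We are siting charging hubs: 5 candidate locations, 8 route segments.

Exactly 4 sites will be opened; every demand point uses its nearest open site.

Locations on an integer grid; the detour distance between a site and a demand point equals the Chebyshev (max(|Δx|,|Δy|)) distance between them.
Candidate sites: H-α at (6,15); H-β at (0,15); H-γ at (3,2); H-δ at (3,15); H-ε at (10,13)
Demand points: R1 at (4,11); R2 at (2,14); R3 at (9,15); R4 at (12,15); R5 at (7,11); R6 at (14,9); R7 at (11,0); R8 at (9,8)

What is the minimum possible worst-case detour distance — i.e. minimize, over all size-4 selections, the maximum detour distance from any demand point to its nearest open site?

8

Open {H-α, H-β, H-γ, H-δ}.
  Farthest demand point is R6 at detour distance 8 (to H-α); all others are ≤ 8.
With {H-α, H-β, H-γ, H-ε} the worst case is 8.
With {H-α, H-γ, H-δ, H-ε} the worst case is 8.
No size-4 selection achieves below 8.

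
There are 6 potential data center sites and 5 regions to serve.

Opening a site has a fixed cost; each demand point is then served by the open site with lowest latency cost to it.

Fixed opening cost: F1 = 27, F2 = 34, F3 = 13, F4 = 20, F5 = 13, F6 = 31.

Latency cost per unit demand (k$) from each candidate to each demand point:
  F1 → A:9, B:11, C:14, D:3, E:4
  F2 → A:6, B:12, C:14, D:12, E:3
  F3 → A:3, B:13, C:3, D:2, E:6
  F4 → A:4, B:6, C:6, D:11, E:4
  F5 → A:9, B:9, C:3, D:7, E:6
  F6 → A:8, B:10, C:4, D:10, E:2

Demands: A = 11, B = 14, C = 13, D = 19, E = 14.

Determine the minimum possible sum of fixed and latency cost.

283

Open {F3, F4}: assign each demand point to its cheapest open site.
  A→F3 11×3=33, B→F4 14×6=84, C→F3 13×3=39, D→F3 19×2=38, E→F4 14×4=56
  latency cost 250, fixed 33 → total 283.
Compare {F3, F4, F6}: latency cost 222 + fixed 64 = 286.
Compare {F3, F4, F5}: latency cost 250 + fixed 46 = 296.
Compare {F3, F4, F5, F6}: latency cost 222 + fixed 77 = 299.
All other subsets cost ≥ 286. Minimum total cost: 283.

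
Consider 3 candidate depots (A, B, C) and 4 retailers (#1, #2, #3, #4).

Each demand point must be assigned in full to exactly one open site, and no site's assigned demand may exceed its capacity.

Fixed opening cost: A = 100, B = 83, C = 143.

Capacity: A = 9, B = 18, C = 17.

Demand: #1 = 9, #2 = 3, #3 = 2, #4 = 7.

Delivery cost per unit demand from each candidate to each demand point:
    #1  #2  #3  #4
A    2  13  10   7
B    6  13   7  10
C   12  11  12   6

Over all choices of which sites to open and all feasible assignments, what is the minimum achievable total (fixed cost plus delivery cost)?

Open {A, B}; cheapest assignment that respects the capacities:
  A (cap 9, load 9): #1 — cost 9×2 = 18
  B (cap 18, load 12): #2, #3, #4 — cost 3×13 + 2×7 + 7×10 = 123
  Shipping 141, fixed 183 → total 324.
  Any other capacity-feasible assignment to {A, B} ships for at least 141.
Compare {A, C}: its best feasible assignment gives total 360.
Compare {B, C}: its best feasible assignment gives total 369.
Every other set of open sites that can feasibly serve all demand totals ≥ 360 even under its best assignment. Minimum: 324.

324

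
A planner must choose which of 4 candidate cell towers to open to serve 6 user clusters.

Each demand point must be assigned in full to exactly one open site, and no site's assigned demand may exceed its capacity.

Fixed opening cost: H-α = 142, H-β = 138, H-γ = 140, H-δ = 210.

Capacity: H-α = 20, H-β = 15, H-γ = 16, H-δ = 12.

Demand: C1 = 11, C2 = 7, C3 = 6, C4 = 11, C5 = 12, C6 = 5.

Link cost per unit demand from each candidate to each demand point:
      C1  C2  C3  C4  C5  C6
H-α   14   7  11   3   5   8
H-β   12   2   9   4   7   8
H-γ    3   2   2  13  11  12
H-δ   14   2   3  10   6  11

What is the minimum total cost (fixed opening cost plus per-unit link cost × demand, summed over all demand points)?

876

Open {H-α, H-β, H-γ, H-δ}; cheapest assignment that respects the capacities:
  H-α (cap 20, load 16): C4, C6 — cost 11×3 + 5×8 = 73
  H-β (cap 15, load 13): C2, C3 — cost 7×2 + 6×9 = 68
  H-γ (cap 16, load 11): C1 — cost 11×3 = 33
  H-δ (cap 12, load 12): C5 — cost 12×6 = 72
  Shipping 246, fixed 630 → total 876.
  Any other capacity-feasible assignment to {H-α, H-β, H-γ, H-δ} ships for at least 246.
Total demand is 52 and no other set of sites has combined capacity ≥ 52, so {H-α, H-β, H-γ, H-δ} is the only feasible choice of open sites. Minimum: 876.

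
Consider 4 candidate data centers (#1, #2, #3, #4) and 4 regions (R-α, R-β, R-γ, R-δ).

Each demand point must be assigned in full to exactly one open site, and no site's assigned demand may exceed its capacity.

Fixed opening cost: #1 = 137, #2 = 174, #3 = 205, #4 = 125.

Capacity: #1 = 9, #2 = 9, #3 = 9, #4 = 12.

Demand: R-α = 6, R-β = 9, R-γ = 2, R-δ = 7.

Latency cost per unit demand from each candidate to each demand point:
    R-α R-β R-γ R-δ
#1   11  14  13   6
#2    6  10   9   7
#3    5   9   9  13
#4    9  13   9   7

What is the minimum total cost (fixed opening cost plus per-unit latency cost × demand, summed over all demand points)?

Open {#1, #2, #4}; cheapest assignment that respects the capacities:
  #1 (cap 9, load 7): R-δ — cost 7×6 = 42
  #2 (cap 9, load 9): R-β — cost 9×10 = 90
  #4 (cap 12, load 8): R-α, R-γ — cost 6×9 + 2×9 = 72
  Shipping 204, fixed 436 → total 640.
  Any other capacity-feasible assignment to {#1, #2, #4} ships for at least 204.
Compare {#1, #3, #4}: its best feasible assignment gives total 662.
Compare {#2, #3, #4}: its best feasible assignment gives total 688.
Every other set of open sites that can feasibly serve all demand totals ≥ 662 even under its best assignment. Minimum: 640.

640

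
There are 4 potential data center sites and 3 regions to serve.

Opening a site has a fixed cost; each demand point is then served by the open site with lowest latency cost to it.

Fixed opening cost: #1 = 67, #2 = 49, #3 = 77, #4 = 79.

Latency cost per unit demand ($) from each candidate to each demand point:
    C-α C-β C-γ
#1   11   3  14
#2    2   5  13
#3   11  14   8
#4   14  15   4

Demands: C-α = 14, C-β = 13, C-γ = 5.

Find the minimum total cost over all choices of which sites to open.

207

Open {#2}: assign each demand point to its cheapest open site.
  C-α→#2 14×2=28, C-β→#2 13×5=65, C-γ→#2 5×13=65
  latency cost 158, fixed 49 → total 207.
Compare {#2, #4}: latency cost 113 + fixed 128 = 241.
Compare {#1, #2}: latency cost 132 + fixed 116 = 248.
Compare {#2, #3}: latency cost 133 + fixed 126 = 259.
All other subsets cost ≥ 241. Minimum total cost: 207.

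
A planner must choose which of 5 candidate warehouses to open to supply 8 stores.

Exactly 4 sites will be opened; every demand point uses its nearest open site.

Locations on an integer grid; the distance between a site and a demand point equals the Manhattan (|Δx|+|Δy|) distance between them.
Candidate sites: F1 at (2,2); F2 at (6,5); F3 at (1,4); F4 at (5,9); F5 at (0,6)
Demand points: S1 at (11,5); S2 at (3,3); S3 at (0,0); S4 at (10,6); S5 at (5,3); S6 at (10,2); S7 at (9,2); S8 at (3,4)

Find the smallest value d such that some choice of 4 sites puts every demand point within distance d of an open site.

Open {F1, F2, F3, F4}.
  Farthest demand point is S6 at distance 7 (to F2); all others are ≤ 7.
With {F1, F2, F3, F5} the worst case is 7.
With {F1, F2, F4, F5} the worst case is 7.
No size-4 selection achieves below 7.

7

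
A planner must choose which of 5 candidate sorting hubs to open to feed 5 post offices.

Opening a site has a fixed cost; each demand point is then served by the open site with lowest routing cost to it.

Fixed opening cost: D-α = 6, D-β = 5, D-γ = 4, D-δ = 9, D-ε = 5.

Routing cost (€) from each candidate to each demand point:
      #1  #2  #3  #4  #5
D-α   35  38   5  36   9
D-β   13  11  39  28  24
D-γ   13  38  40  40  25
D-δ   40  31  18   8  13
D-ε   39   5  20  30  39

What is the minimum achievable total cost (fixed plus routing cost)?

64

Open {D-α, D-γ, D-δ, D-ε}: assign each demand point to its cheapest open site.
  #1→D-γ 13, #2→D-ε 5, #3→D-α 5, #4→D-δ 8, #5→D-α 9
  routing cost 40, fixed 24 → total 64.
Compare {D-α, D-β, D-δ, D-ε}: routing cost 40 + fixed 25 = 65.
Compare {D-α, D-β, D-δ}: routing cost 46 + fixed 20 = 66.
Compare {D-α, D-β, D-γ, D-δ, D-ε}: routing cost 40 + fixed 29 = 69.
All other subsets cost ≥ 65. Minimum total cost: 64.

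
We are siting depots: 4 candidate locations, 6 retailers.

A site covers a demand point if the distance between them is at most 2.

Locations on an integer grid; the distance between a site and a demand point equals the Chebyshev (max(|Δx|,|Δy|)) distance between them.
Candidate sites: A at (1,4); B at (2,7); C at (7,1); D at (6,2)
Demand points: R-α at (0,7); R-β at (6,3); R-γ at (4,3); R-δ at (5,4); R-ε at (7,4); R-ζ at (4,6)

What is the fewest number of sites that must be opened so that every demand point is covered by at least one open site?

Coverage sets (demand points within 2 of each site):
  A: {}
  B: {R-α, R-ζ}
  C: {R-β}
  D: {R-β, R-γ, R-δ, R-ε}
No single site covers all 6 demand points.
But {B, D} covers everything, so the minimum is 2.

2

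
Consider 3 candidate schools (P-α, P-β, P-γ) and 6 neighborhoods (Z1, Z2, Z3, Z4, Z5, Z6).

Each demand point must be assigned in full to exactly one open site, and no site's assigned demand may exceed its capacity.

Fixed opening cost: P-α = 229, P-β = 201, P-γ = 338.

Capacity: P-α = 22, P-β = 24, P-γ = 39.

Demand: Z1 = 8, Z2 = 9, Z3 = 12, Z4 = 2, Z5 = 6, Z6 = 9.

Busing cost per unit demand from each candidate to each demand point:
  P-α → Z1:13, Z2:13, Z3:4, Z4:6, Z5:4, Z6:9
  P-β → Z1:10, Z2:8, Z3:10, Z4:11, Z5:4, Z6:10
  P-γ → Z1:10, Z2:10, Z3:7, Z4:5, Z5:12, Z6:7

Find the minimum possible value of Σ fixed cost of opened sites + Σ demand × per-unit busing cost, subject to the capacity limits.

780

Open {P-α, P-β}; cheapest assignment that respects the capacities:
  P-α (cap 22, load 22): Z1, Z3, Z4 — cost 8×13 + 12×4 + 2×6 = 164
  P-β (cap 24, load 24): Z2, Z5, Z6 — cost 9×8 + 6×4 + 9×10 = 186
  Shipping 350, fixed 430 → total 780.
  Any other capacity-feasible assignment to {P-α, P-β} ships for at least 350.
Compare {P-β, P-γ}: its best feasible assignment gives total 872.
Compare {P-α, P-γ}: its best feasible assignment gives total 882.
Every other set of open sites that can feasibly serve all demand totals ≥ 872 even under its best assignment. Minimum: 780.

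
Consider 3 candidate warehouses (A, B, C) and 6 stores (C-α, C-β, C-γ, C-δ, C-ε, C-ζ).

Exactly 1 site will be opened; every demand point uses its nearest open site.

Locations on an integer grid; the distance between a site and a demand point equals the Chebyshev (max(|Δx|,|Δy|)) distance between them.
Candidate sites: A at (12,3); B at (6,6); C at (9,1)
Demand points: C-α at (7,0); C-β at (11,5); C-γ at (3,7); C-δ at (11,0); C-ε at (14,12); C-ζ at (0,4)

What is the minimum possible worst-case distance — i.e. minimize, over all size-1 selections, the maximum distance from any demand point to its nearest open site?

Open {B}.
  Farthest demand point is C-ε at distance 8 (to B); all others are ≤ 8.
With {C} the worst case is 11.
With {A} the worst case is 12.
No size-1 selection achieves below 8.

8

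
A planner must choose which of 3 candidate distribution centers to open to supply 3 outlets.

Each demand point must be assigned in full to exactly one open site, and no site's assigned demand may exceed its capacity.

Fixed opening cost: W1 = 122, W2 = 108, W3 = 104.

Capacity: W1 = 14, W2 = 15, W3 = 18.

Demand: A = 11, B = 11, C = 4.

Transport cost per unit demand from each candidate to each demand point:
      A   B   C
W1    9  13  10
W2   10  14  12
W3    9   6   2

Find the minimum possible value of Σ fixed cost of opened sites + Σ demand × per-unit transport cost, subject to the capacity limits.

Open {W2, W3}; cheapest assignment that respects the capacities:
  W2 (cap 15, load 11): A — cost 11×10 = 110
  W3 (cap 18, load 15): B, C — cost 11×6 + 4×2 = 74
  Shipping 184, fixed 212 → total 396.
  Any other capacity-feasible assignment to {W2, W3} ships for at least 184.
Compare {W1, W3}: its best feasible assignment gives total 399.
Compare {W1, W2, W3}: its best feasible assignment gives total 507.
Every other set of open sites that can feasibly serve all demand totals ≥ 399 even under its best assignment. Minimum: 396.

396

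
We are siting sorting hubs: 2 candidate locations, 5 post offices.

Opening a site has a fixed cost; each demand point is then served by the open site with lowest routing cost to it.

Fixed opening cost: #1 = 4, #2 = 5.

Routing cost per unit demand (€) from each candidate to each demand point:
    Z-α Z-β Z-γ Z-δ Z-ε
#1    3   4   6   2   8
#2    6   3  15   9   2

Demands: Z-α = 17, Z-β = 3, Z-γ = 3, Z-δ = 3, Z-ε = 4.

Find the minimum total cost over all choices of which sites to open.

101

Open {#1, #2}: assign each demand point to its cheapest open site.
  Z-α→#1 17×3=51, Z-β→#2 3×3=9, Z-γ→#1 3×6=18, Z-δ→#1 3×2=6, Z-ε→#2 4×2=8
  routing cost 92, fixed 9 → total 101.
Compare {#1}: routing cost 119 + fixed 4 = 123.
Compare {#2}: routing cost 191 + fixed 5 = 196.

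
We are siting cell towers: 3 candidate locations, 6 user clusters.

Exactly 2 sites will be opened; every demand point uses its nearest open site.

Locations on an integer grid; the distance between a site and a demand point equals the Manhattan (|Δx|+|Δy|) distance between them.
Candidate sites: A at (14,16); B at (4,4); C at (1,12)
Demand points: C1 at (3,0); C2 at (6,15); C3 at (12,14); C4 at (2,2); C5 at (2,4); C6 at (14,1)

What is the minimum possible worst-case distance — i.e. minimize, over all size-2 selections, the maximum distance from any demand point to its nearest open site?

Open {A, B}.
  Farthest demand point is C6 at distance 13 (to B); all others are ≤ 13.
With {B, C} the worst case is 13.
With {A, C} the worst case is 15.
No size-2 selection achieves below 13.

13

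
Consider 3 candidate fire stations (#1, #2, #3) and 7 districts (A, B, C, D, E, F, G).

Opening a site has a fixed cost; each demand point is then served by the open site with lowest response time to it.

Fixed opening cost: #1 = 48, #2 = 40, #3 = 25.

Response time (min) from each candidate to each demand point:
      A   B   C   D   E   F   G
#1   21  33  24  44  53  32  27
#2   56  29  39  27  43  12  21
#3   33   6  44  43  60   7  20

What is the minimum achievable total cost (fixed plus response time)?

238

Open {#3}: assign each demand point to its cheapest open site.
  A→#3 33, B→#3 6, C→#3 44, D→#3 43, E→#3 60, F→#3 7, G→#3 20
  response time 213, fixed 25 → total 238.
Compare {#2, #3}: response time 175 + fixed 65 = 240.
Compare {#1, #3}: response time 174 + fixed 73 = 247.
Compare {#1, #2, #3}: response time 148 + fixed 113 = 261.
All other subsets cost ≥ 240. Minimum total cost: 238.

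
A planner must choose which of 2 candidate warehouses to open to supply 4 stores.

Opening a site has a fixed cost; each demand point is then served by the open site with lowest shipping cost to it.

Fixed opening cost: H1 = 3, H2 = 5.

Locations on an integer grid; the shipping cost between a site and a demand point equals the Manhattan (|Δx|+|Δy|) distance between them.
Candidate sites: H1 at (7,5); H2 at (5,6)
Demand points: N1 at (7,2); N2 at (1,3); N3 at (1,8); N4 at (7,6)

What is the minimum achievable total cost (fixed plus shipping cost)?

Open {H1}: assign each demand point to its cheapest open site.
  N1→H1 3, N2→H1 8, N3→H1 9, N4→H1 1
  shipping cost 21, fixed 3 → total 24.
Compare {H1, H2}: shipping cost 17 + fixed 8 = 25.
Compare {H2}: shipping cost 21 + fixed 5 = 26.

24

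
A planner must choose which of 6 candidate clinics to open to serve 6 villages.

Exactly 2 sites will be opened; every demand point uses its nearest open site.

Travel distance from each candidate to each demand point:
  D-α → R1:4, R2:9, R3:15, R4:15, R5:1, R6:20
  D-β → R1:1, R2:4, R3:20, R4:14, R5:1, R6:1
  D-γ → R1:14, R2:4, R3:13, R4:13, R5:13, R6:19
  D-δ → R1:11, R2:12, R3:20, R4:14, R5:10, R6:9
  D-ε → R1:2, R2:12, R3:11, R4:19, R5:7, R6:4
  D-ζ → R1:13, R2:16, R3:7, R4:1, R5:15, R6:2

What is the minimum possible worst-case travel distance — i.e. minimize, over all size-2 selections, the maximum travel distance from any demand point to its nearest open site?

7

Open {D-β, D-ζ}.
  Farthest demand point is R3 at travel distance 7 (to D-ζ); all others are ≤ 7.
With {D-α, D-ζ} the worst case is 9.
With {D-δ, D-ζ} the worst case is 12.
No size-2 selection achieves below 7.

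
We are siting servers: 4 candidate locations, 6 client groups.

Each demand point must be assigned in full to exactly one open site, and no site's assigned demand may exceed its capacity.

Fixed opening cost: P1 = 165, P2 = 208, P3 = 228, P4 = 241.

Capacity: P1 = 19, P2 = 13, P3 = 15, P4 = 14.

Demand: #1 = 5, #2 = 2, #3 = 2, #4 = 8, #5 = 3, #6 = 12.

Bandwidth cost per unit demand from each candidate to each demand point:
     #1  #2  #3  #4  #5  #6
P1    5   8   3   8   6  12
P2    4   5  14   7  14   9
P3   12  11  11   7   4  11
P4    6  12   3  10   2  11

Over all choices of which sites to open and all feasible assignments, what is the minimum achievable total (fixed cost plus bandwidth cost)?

633

Open {P1, P2}; cheapest assignment that respects the capacities:
  P1 (cap 19, load 19): #2, #3, #5, #6 — cost 2×8 + 2×3 + 3×6 + 12×12 = 184
  P2 (cap 13, load 13): #1, #4 — cost 5×4 + 8×7 = 76
  Shipping 260, fixed 373 → total 633.
  Any other capacity-feasible assignment to {P1, P2} ships for at least 260.
Compare {P1, P3}: its best feasible assignment gives total 648.
Compare {P1, P4}: its best feasible assignment gives total 667.
Every other set of open sites that can feasibly serve all demand totals ≥ 648 even under its best assignment. Minimum: 633.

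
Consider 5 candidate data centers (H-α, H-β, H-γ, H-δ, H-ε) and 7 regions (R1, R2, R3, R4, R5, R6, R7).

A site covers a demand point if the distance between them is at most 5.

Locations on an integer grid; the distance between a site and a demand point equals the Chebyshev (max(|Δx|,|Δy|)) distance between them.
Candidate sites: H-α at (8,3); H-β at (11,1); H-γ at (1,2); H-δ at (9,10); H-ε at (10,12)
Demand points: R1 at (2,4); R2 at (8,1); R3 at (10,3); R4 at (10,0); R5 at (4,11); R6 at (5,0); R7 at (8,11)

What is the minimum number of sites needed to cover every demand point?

Coverage sets (demand points within 5 of each site):
  H-α: {R2, R3, R4, R6}
  H-β: {R2, R3, R4}
  H-γ: {R1, R6}
  H-δ: {R5, R7}
  H-ε: {R7}
No 2 sites suffice: every size-2 union leaves at least one demand point uncovered.
But {H-α, H-γ, H-δ} covers everything, so the minimum is 3.

3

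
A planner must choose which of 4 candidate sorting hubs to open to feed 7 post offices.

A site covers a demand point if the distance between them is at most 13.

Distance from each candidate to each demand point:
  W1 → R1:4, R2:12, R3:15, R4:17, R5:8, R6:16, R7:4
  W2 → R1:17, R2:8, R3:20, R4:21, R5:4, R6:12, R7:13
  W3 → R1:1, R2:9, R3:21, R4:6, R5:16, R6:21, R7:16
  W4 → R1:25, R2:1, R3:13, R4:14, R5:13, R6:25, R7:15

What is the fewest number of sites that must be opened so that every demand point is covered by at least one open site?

Coverage sets (demand points within 13 of each site):
  W1: {R1, R2, R5, R7}
  W2: {R2, R5, R6, R7}
  W3: {R1, R2, R4}
  W4: {R2, R3, R5}
No 2 sites suffice: every size-2 union leaves at least one demand point uncovered.
But {W2, W3, W4} covers everything, so the minimum is 3.

3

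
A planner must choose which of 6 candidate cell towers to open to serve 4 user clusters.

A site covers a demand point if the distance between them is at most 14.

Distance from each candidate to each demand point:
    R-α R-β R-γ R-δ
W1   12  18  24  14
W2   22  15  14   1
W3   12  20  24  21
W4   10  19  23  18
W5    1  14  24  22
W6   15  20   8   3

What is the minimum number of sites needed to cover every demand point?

2

Coverage sets (demand points within 14 of each site):
  W1: {R-α, R-δ}
  W2: {R-γ, R-δ}
  W3: {R-α}
  W4: {R-α}
  W5: {R-α, R-β}
  W6: {R-γ, R-δ}
No single site covers all 4 demand points.
But {W2, W5} covers everything, so the minimum is 2.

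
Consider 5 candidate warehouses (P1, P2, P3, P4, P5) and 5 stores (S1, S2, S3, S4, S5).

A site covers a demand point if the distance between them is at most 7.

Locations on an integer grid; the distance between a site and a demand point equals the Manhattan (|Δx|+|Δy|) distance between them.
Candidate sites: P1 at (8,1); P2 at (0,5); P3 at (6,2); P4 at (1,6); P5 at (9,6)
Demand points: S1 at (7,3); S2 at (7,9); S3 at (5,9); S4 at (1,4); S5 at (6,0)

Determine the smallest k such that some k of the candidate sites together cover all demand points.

Coverage sets (demand points within 7 of each site):
  P1: {S1, S5}
  P2: {S4}
  P3: {S1, S4, S5}
  P4: {S3, S4}
  P5: {S1, S2, S3}
No single site covers all 5 demand points.
But {P3, P5} covers everything, so the minimum is 2.

2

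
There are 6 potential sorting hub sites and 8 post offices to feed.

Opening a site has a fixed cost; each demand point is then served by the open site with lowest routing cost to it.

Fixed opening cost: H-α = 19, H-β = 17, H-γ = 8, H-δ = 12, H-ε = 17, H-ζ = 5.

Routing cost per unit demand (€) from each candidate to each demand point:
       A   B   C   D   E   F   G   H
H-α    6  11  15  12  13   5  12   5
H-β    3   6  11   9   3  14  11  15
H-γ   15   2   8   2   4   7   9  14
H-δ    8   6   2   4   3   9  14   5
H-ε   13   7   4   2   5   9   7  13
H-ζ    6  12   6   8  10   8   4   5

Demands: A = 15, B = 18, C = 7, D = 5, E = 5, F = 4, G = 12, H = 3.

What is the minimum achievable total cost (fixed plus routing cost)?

Open {H-β, H-γ, H-δ, H-ζ}: assign each demand point to its cheapest open site.
  A→H-β 15×3=45, B→H-γ 18×2=36, C→H-δ 7×2=14, D→H-γ 5×2=10, E→H-β 5×3=15, F→H-γ 4×7=28, G→H-ζ 12×4=48, H→H-δ 3×5=15
  routing cost 211, fixed 42 → total 253.
Compare {H-α, H-β, H-γ, H-δ, H-ζ}: routing cost 203 + fixed 61 = 264.
Compare {H-β, H-γ, H-ζ}: routing cost 239 + fixed 30 = 269.
Compare {H-β, H-γ, H-δ, H-ε, H-ζ}: routing cost 211 + fixed 59 = 270.
All other subsets cost ≥ 264. Minimum total cost: 253.

253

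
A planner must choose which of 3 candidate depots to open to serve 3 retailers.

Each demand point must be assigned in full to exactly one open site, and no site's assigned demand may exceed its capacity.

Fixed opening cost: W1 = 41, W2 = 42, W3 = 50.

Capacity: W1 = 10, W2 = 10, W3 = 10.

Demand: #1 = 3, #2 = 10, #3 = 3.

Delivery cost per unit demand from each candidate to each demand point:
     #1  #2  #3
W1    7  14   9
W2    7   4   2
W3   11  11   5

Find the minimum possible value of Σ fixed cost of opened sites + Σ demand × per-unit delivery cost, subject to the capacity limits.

Open {W1, W2}; cheapest assignment that respects the capacities:
  W1 (cap 10, load 6): #1, #3 — cost 3×7 + 3×9 = 48
  W2 (cap 10, load 10): #2 — cost 10×4 = 40
  Shipping 88, fixed 83 → total 171.
  Any other capacity-feasible assignment to {W1, W2} ships for at least 88.
Compare {W2, W3}: its best feasible assignment gives total 180.
Compare {W1, W2, W3}: its best feasible assignment gives total 209.
Every other set of open sites that can feasibly serve all demand totals ≥ 180 even under its best assignment. Minimum: 171.

171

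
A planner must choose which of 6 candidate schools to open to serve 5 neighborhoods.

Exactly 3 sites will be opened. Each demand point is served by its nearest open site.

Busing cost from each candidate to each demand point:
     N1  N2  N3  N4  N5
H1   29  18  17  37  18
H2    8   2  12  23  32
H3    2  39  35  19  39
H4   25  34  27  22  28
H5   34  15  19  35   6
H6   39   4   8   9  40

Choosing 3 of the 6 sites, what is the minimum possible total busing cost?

29

Open {H3, H5, H6}.
  N1→H3 2, N2→H6 4, N3→H6 8, N4→H6 9, N5→H5 6  ⇒ total 29.
Compare {H2, H5, H6}: total 33.
Compare {H1, H3, H6}: total 41.
No size-3 selection does better; minimum is 29.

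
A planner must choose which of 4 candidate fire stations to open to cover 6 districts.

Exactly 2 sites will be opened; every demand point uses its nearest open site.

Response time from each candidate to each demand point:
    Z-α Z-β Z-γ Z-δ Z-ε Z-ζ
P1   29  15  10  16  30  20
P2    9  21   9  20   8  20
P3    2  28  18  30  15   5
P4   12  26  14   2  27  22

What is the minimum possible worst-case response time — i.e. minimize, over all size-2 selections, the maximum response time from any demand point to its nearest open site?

Open {P1, P3}.
  Farthest demand point is Z-δ at response time 16 (to P1); all others are ≤ 16.
With {P1, P2} the worst case is 20.
With {P2, P3} the worst case is 21.
No size-2 selection achieves below 16.

16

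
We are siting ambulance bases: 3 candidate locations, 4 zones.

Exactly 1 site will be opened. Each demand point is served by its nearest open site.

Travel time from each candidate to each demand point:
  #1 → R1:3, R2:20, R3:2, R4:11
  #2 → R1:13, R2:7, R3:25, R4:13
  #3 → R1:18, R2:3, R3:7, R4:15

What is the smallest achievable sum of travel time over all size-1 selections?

Open {#1}.
  R1→#1 3, R2→#1 20, R3→#1 2, R4→#1 11  ⇒ total 36.
Compare {#3}: total 43.
Compare {#2}: total 58.

36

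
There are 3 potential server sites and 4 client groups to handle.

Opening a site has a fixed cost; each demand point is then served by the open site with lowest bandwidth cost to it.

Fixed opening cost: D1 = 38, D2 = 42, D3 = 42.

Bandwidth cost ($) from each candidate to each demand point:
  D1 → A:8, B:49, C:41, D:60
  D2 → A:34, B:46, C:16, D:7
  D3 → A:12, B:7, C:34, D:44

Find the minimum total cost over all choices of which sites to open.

126

Open {D2, D3}: assign each demand point to its cheapest open site.
  A→D3 12, B→D3 7, C→D2 16, D→D2 7
  bandwidth cost 42, fixed 84 → total 126.
Compare {D3}: bandwidth cost 97 + fixed 42 = 139.
Compare {D2}: bandwidth cost 103 + fixed 42 = 145.
Compare {D1, D2}: bandwidth cost 77 + fixed 80 = 157.
All other subsets cost ≥ 139. Minimum total cost: 126.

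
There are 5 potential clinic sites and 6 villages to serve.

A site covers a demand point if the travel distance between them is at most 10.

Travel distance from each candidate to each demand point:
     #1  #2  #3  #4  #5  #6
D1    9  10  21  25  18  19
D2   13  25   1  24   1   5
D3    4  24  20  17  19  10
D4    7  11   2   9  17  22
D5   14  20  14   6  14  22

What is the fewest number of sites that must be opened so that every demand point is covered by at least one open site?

Coverage sets (demand points within 10 of each site):
  D1: {#1, #2}
  D2: {#3, #5, #6}
  D3: {#1, #6}
  D4: {#1, #3, #4}
  D5: {#4}
No 2 sites suffice: every size-2 union leaves at least one demand point uncovered.
But {D1, D2, D4} covers everything, so the minimum is 3.

3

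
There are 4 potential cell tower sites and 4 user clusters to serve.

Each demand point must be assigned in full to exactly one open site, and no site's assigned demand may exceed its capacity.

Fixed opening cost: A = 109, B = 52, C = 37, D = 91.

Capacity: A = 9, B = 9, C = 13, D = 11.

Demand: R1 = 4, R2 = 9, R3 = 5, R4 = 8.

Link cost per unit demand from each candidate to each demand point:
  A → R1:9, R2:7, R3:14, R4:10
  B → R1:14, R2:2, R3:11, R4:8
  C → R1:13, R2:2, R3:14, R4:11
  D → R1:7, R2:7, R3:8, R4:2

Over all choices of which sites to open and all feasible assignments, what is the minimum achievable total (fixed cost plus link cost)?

321

Open {B, C, D}; cheapest assignment that respects the capacities:
  B (cap 9, load 5): R3 — cost 5×11 = 55
  C (cap 13, load 13): R1, R2 — cost 4×13 + 9×2 = 70
  D (cap 11, load 8): R4 — cost 8×2 = 16
  Shipping 141, fixed 180 → total 321.
  Any other capacity-feasible assignment to {B, C, D} ships for at least 141.
Compare {A, C, D}: its best feasible assignment gives total 377.
Compare {A, B, C}: its best feasible assignment gives total 386.
Every other set of open sites that can feasibly serve all demand totals ≥ 377 even under its best assignment. Minimum: 321.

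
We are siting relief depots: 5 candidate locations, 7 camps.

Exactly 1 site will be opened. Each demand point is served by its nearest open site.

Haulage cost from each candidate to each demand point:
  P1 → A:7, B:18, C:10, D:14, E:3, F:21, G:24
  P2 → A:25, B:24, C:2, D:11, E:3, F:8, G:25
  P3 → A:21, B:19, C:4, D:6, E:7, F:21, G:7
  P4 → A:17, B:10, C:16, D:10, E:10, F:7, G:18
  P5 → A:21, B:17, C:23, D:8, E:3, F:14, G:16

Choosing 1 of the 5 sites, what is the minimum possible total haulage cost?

Open {P3}.
  A→P3 21, B→P3 19, C→P3 4, D→P3 6, E→P3 7, F→P3 21, G→P3 7  ⇒ total 85.
Compare {P4}: total 88.
Compare {P1}: total 97.
No size-1 selection does better; minimum is 85.

85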